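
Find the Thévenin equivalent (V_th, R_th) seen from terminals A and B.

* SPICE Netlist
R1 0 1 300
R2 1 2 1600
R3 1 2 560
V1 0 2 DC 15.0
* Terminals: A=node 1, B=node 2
Step 1 — V_th is the open-circuit voltage V_A - V_B (nothing connected across the terminals).
Nodal analysis, taking node 2 as the 0 V reference.
Source V1 fixes V_0 = 15 V.
KCL at each unknown node (sum of currents leaving = 0; resistances in Ω):
  Node 1: (V_1 - 15)/300 + (V_1 - 0)/1600 + (V_1 - 0)/560 = 0
Collecting terms: 0.005744 × V_1 = 0.05  =>  V_1 = 8.705 V
V_th = V_1 - V_2 = 8.705 - 0 = 8.705 V
Step 2 — R_th: zero the source — replace V1 by a short circuit (node 2 merges into node 0) — and find the resistance seen between A (node 1) and B (node 0).
Reduce the network between node 1 (A) and node 0 (B) by series/parallel combination:
  Rp1 = R1 ‖ R2 ‖ R3 (parallel, all between nodes 0 and 1) = 1/(1/300 + 1/1600 + 1/560) = 174.1 Ω
R_th = 174.1 Ω

Final answer: V_th = 8.705 V, R_th = 174.1 Ω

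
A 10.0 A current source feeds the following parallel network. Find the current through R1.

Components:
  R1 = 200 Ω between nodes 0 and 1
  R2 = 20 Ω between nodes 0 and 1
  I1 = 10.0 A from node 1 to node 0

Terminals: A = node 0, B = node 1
All resistors sit directly between nodes 0 and 1, so they are in parallel and share one voltage V; the full source current 10 A splits among them.
1/R_par = 1/200 + 1/20 = 0.055 S  =>  R_par = 18.18 Ω
V = I × R_par = 10 × 18.18 = 181.8 V
I_R1 = V/R1 = 181.8/200 = 0.9091 A

Final answer: 0.9091 A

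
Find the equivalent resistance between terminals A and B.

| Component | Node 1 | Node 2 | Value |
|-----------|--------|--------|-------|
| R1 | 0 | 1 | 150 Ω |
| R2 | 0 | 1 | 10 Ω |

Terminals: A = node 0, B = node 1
Reduce the network between node 0 (A) and node 1 (B) by series/parallel combination:
  Rp1 = R1 ‖ R2 (parallel, both between nodes 0 and 1) = 1/(1/150 + 1/10) = 9.375 Ω
R_eq = 9.375 Ω

Final answer: 9.375 Ω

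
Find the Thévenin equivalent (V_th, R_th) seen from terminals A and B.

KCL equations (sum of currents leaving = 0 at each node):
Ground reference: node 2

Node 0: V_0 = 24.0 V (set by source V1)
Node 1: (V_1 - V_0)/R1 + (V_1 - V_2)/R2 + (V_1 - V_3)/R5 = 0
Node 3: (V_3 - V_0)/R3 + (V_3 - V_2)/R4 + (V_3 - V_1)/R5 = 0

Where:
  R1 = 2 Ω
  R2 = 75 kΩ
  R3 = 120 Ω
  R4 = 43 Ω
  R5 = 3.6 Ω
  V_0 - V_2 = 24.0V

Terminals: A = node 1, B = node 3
Step 1 — V_th is the open-circuit voltage V_A - V_B (nothing connected across the terminals).
Nodal analysis, taking node 2 as the 0 V reference.
Source V1 fixes V_0 = 24 V.
KCL at each unknown node (sum of currents leaving = 0; resistances in Ω):
  Node 1: (V_1 - 24)/2 + (V_1 - 0)/75000 + (V_1 - V_3)/3.6 = 0
  Node 3: (V_3 - 24)/120 + (V_3 - 0)/43 + (V_3 - V_1)/3.6 = 0
Collecting terms (coefficients in siemens):
  0.7778·V_1 - 0.2778·V_3 = 12
  0.3094·V_3 - 0.2778·V_1 = 0.2
Determinant D = (0.7778)(0.3094) - (-0.2778)(-0.2778) = 0.1635
V_1 = [(12)(0.3094) - (-0.2778)(0.2)]/D = 23.05 V
V_3 = [(0.7778)(0.2) - (12)(-0.2778)]/D = 21.34 V
V_th = V_1 - V_3 = 23.05 - 21.34 = 1.707 V
Step 2 — R_th: zero the source — replace V1 by a short circuit (node 2 merges into node 0) — and find the resistance seen between A (node 1) and B (node 3).
Reduce the network between node 1 (A) and node 3 (B) by series/parallel combination:
  Rp1 = R1 ‖ R2 (parallel, both between nodes 0 and 1) = 1/(1/2 + 1/75000) = 2 Ω
  Rp2 = R3 ‖ R4 (parallel, both between nodes 0 and 3) = 1/(1/120 + 1/43) = 31.66 Ω
  Rs1 = Rp1 + Rp2 (series, joined only at node 0) = 2 + 31.66 = 33.66 Ω
  Rp3 = R5 ‖ Rs1 (parallel, both between nodes 1 and 3) = 1/(1/3.6 + 1/33.66) = 3.252 Ω
R_th = 3.252 Ω

Final answer: V_th = 1.707 V, R_th = 3.252 Ω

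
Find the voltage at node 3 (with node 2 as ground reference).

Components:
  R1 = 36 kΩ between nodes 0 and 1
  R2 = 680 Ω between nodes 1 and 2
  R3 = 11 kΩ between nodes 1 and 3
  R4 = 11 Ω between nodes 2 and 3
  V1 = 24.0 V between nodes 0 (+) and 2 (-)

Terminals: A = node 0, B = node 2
Nodal analysis, taking node 2 as the 0 V reference.
Source V1 fixes V_0 = 24 V.
KCL at each unknown node (sum of currents leaving = 0; resistances in Ω):
  Node 1: (V_1 - 24)/36000 + (V_1 - 0)/680 + (V_1 - V_3)/11000 = 0
  Node 3: (V_3 - V_1)/11000 + (V_3 - 0)/11 = 0
Collecting terms (coefficients in siemens):
  0.001589·V_1 - 0.00009091·V_3 = 0.0006667
  0.091·V_3 - 0.00009091·V_1 = 0
Determinant D = (0.001589)(0.091) - (-0.00009091)(-0.00009091) = 0.0001446
V_1 = [(0.0006667)(0.091) - (-0.00009091)(0)]/D = 0.4195 V
V_3 = [(0.001589)(0) - (0.0006667)(-0.00009091)]/D = 0.0004191 V
The requested potential is V_3 = 0.0004191 V.

Final answer: V_3 = 0.0004191 V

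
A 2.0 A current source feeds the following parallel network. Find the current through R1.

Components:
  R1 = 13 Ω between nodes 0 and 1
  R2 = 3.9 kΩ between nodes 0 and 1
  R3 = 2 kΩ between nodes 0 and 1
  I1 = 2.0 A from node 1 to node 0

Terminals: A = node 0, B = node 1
All resistors sit directly between nodes 0 and 1, so they are in parallel and share one voltage V; the full source current 2 A splits among them.
1/R_par = 1/13 + 1/3900 + 1/2000 = 0.07768 S  =>  R_par = 12.87 Ω
V = I × R_par = 2 × 12.87 = 25.75 V
I_R1 = V/R1 = 25.75/13 = 1.981 A

Final answer: 1.981 A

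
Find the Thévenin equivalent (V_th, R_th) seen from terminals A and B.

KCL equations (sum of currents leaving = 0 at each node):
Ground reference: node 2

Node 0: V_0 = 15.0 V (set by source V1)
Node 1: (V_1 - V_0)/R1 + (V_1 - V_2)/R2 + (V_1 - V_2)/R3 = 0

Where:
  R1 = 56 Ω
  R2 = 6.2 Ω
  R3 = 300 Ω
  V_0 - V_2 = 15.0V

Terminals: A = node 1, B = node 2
Step 1 — V_th is the open-circuit voltage V_A - V_B (nothing connected across the terminals).
Nodal analysis, taking node 2 as the 0 V reference.
Source V1 fixes V_0 = 15 V.
KCL at each unknown node (sum of currents leaving = 0; resistances in Ω):
  Node 1: (V_1 - 15)/56 + (V_1 - 0)/6.2 + (V_1 - 0)/300 = 0
Collecting terms: 0.1825 × V_1 = 0.2679  =>  V_1 = 1.468 V
V_th = V_1 - V_2 = 1.468 - 0 = 1.468 V
Step 2 — R_th: zero the source — replace V1 by a short circuit (node 2 merges into node 0) — and find the resistance seen between A (node 1) and B (node 0).
Reduce the network between node 1 (A) and node 0 (B) by series/parallel combination:
  Rp1 = R1 ‖ R2 ‖ R3 (parallel, all between nodes 0 and 1) = 1/(1/56 + 1/6.2 + 1/300) = 5.48 Ω
R_th = 5.48 Ω

Final answer: V_th = 1.468 V, R_th = 5.48 Ω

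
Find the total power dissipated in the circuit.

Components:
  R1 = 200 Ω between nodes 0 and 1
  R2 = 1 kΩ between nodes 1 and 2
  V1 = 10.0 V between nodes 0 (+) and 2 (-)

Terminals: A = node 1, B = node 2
Nodal analysis, taking node 2 as the 0 V reference.
Source V1 fixes V_0 = 10 V.
KCL at each unknown node (sum of currents leaving = 0; resistances in Ω):
  Node 1: (V_1 - 10)/200 + (V_1 - 0)/1000 = 0
Collecting terms: 0.006 × V_1 = 0.05  =>  V_1 = 8.333 V
Power in each resistor, P = (ΔV)²/R:
  P_R1 = (10 - 8.333)²/200 = 0.01389 W
  P_R2 = (8.333 - 0)²/1000 = 0.06944 W
P_total = P_R1 + P_R2 = 0.08333 W

Final answer: 0.08333 W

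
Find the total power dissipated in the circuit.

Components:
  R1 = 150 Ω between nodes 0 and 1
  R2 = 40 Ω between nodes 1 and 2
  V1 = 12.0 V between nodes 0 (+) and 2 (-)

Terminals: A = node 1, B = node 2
Nodal analysis, taking node 2 as the 0 V reference.
Source V1 fixes V_0 = 12 V.
KCL at each unknown node (sum of currents leaving = 0; resistances in Ω):
  Node 1: (V_1 - 12)/150 + (V_1 - 0)/40 = 0
Collecting terms: 0.03167 × V_1 = 0.08  =>  V_1 = 2.526 V
Power in each resistor, P = (ΔV)²/R:
  P_R1 = (12 - 2.526)²/150 = 0.5983 W
  P_R2 = (2.526 - 0)²/40 = 0.1596 W
P_total = P_R1 + P_R2 = 0.7579 W

Final answer: 0.7579 W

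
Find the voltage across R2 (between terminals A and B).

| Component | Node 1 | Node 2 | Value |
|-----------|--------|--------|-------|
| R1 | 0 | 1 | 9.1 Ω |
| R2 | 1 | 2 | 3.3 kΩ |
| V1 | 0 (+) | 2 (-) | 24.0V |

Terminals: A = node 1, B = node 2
R1 and R2 are in series across V1 (node 0 → node 1 → node 2), and the output A–B is taken across R2, so this is a voltage divider.
Series current: I = V1/(R1 + R2) = 24/(9.1 + 3300) = 24/3309 = 0.007253 A
V_R2 = I × R2 = V1 × R2/(R1 + R2) = 24 × 3300/3309 = 23.93 V

Final answer: 23.93 V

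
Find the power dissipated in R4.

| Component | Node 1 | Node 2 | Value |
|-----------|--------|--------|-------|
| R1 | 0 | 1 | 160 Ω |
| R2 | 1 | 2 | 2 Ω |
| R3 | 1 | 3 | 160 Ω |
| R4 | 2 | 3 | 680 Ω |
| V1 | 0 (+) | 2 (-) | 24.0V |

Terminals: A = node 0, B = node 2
Nodal analysis, taking node 2 as the 0 V reference.
Source V1 fixes V_0 = 24 V.
KCL at each unknown node (sum of currents leaving = 0; resistances in Ω):
  Node 1: (V_1 - 24)/160 + (V_1 - 0)/2 + (V_1 - V_3)/160 = 0
  Node 3: (V_3 - V_1)/160 + (V_3 - 0)/680 = 0
Collecting terms (coefficients in siemens):
  0.5125·V_1 - 0.00625·V_3 = 0.15
  0.007721·V_3 - 0.00625·V_1 = 0
Determinant D = (0.5125)(0.007721) - (-0.00625)(-0.00625) = 0.003918
V_1 = [(0.15)(0.007721) - (-0.00625)(0)]/D = 0.2956 V
V_3 = [(0.5125)(0) - (0.15)(-0.00625)]/D = 0.2393 V
I_R4 = (V_2 - V_3)/R4 = (0 - 0.2393)/680 = -0.0003519 A
P_R4 = I_R4² × R4 = (-0.0003519)² × 680 = 0.00008421 W

Final answer: 8.421e-05 W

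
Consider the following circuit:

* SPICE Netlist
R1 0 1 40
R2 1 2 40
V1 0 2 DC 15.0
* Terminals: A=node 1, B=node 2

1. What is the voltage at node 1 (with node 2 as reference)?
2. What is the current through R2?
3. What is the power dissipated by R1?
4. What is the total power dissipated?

Nodal analysis, taking node 2 as the 0 V reference.
Source V1 fixes V_0 = 15 V.
KCL at each unknown node (sum of currents leaving = 0; resistances in Ω):
  Node 1: (V_1 - 15)/40 + (V_1 - 0)/40 = 0
Collecting terms: 0.05 × V_1 = 0.375  =>  V_1 = 7.5 V
Part 1:
  Read off the nodal solution: V_1 = 7.5 V
Part 2:
  I_R2 = (V_1 - V_2)/R2 = (7.5 - 0)/40 = 0.1875 A
  Magnitude: I_R2 = 0.1875 A
Part 3:
  I_R1 = (V_0 - V_1)/R1 = (15 - 7.5)/40 = 0.1875 A
  P_R1 = I_R1² × R1 = (0.1875)² × 40 = 1.406 W
Part 4:
  Power in each resistor, P = (ΔV)²/R:
    P_R1 = (15 - 7.5)²/40 = 1.406 W
    P_R2 = (7.5 - 0)²/40 = 1.406 W
  P_total = P_R1 + P_R2 = 2.812 W

Final answers:
1. V_1 = 7.5 V
2. I_R2 = 0.1875 A
3. P_R1 = 1.406 W
4. P_total = 2.812 W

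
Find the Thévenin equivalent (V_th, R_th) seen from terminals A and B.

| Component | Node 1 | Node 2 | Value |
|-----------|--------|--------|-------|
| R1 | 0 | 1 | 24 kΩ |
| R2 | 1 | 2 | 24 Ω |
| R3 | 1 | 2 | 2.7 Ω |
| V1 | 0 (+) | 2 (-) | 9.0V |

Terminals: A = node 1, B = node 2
Step 1 — V_th is the open-circuit voltage V_A - V_B (nothing connected across the terminals).
Nodal analysis, taking node 2 as the 0 V reference.
Source V1 fixes V_0 = 9 V.
KCL at each unknown node (sum of currents leaving = 0; resistances in Ω):
  Node 1: (V_1 - 9)/24000 + (V_1 - 0)/24 + (V_1 - 0)/2.7 = 0
Collecting terms: 0.4121 × V_1 = 0.000375  =>  V_1 = 0.00091 V
V_th = V_1 - V_2 = 0.00091 - 0 = 0.00091 V
Step 2 — R_th: zero the source — replace V1 by a short circuit (node 2 merges into node 0) — and find the resistance seen between A (node 1) and B (node 0).
Reduce the network between node 1 (A) and node 0 (B) by series/parallel combination:
  Rp1 = R1 ‖ R2 ‖ R3 (parallel, all between nodes 0 and 1) = 1/(1/24000 + 1/24 + 1/2.7) = 2.427 Ω
R_th = 2.427 Ω

Final answer: V_th = 0.00091 V, R_th = 2.427 Ω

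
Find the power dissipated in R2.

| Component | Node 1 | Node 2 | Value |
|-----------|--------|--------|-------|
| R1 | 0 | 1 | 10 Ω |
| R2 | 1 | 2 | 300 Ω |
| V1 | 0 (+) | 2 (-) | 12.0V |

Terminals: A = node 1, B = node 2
Nodal analysis, taking node 2 as the 0 V reference.
Source V1 fixes V_0 = 12 V.
KCL at each unknown node (sum of currents leaving = 0; resistances in Ω):
  Node 1: (V_1 - 12)/10 + (V_1 - 0)/300 = 0
Collecting terms: 0.1033 × V_1 = 1.2  =>  V_1 = 11.61 V
I_R2 = (V_1 - V_2)/R2 = (11.61 - 0)/300 = 0.03871 A
P_R2 = I_R2² × R2 = (0.03871)² × 300 = 0.4495 W

Final answer: 0.4495 W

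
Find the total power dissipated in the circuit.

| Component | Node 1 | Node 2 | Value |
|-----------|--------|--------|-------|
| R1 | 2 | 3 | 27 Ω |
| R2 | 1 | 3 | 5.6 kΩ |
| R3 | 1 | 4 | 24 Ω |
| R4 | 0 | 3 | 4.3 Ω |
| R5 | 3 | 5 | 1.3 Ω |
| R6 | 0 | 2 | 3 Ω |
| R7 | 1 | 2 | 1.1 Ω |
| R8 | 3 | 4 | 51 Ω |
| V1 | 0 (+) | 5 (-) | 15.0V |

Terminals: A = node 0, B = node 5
Nodal analysis, taking node 5 as the 0 V reference.
Source V1 fixes V_0 = 15 V.
KCL at each unknown node (sum of currents leaving = 0; resistances in Ω):
  Node 1: (V_1 - V_3)/5600 + (V_1 - V_4)/24 + (V_1 - V_2)/1.1 = 0
  Node 2: (V_2 - V_3)/27 + (V_2 - 15)/3 + (V_2 - V_1)/1.1 = 0
  Node 3: (V_3 - V_2)/27 + (V_3 - V_1)/5600 + (V_3 - 15)/4.3 + (V_3 - 0)/1.3 + (V_3 - V_4)/51 = 0
  Node 4: (V_4 - V_1)/24 + (V_4 - V_3)/51 = 0
Collecting terms (coefficients in siemens):
  0.9509·V_1 - 0.9091·V_2 - 0.0001786·V_3 - 0.04167·V_4 = 0
  1.279·V_2 - 0.9091·V_1 - 0.03704·V_3 = 5
  1.059·V_3 - 0.0001786·V_1 - 0.03704·V_2 - 0.01961·V_4 = 3.488
  0.06127·V_4 - 0.04167·V_1 - 0.01961·V_3 = 0
Solving these 4 simultaneous equations (Gaussian elimination) gives:
  V_1 = 13.41 V, V_2 = 13.55 V, V_3 = 3.964 V, V_4 = 10.39 V
Power in each resistor, P = (ΔV)²/R:
  P_R1 = (13.55 - 3.964)²/27 = 3.405 W
  P_R2 = (13.41 - 3.964)²/5600 = 0.01594 W
  P_R3 = (13.41 - 10.39)²/24 = 0.3808 W
  P_R4 = (15 - 3.964)²/4.3 = 28.32 W
  P_R5 = (3.964 - 0)²/1.3 = 12.09 W
  P_R6 = (15 - 13.55)²/3 = 0.6991 W
  P_R7 = (13.41 - 13.55)²/1.1 = 0.01792 W
  P_R8 = (3.964 - 10.39)²/51 = 0.8092 W
P_total = P_R1 + P_R2 + P_R3 + P_R4 + P_R5 + P_R6 + P_R7 + P_R8 = 45.74 W

Final answer: 45.74 W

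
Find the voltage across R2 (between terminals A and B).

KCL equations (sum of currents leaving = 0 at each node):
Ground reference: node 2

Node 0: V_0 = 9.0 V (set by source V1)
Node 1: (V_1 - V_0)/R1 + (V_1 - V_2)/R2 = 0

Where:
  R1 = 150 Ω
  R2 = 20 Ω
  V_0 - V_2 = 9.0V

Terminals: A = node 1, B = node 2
R1 and R2 are in series across V1 (node 0 → node 1 → node 2), and the output A–B is taken across R2, so this is a voltage divider.
Series current: I = V1/(R1 + R2) = 9/(150 + 20) = 9/170 = 0.05294 A
V_R2 = I × R2 = V1 × R2/(R1 + R2) = 9 × 20/170 = 1.059 V

Final answer: 1.059 V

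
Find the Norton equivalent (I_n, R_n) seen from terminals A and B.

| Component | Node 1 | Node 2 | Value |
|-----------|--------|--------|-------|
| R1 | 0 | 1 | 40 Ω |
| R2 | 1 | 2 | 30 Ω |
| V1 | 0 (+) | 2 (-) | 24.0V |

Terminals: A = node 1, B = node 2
Find the Thévenin equivalent first; then I_n = V_th/R_th and R_n = R_th.
Step 1 — V_th is the open-circuit voltage V_A - V_B (nothing connected across the terminals).
Nodal analysis, taking node 2 as the 0 V reference.
Source V1 fixes V_0 = 24 V.
KCL at each unknown node (sum of currents leaving = 0; resistances in Ω):
  Node 1: (V_1 - 24)/40 + (V_1 - 0)/30 = 0
Collecting terms: 0.05833 × V_1 = 0.6  =>  V_1 = 10.29 V
V_th = V_1 - V_2 = 10.29 - 0 = 10.29 V
Step 2 — R_th: zero the source — replace V1 by a short circuit (node 2 merges into node 0) — and find the resistance seen between A (node 1) and B (node 0).
Reduce the network between node 1 (A) and node 0 (B) by series/parallel combination:
  Rp1 = R1 ‖ R2 (parallel, both between nodes 0 and 1) = 1/(1/40 + 1/30) = 17.14 Ω
R_th = 17.14 Ω
I_n = V_th/R_th = 10.29/17.14 = 0.6 A, and R_n = R_th = 17.14 Ω

Final answer: I_n = 0.6 A, R_n = 17.14 Ω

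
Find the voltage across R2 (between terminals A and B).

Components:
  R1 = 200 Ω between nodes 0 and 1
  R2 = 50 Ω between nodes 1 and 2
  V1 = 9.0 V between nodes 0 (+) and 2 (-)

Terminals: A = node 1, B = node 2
R1 and R2 are in series across V1 (node 0 → node 1 → node 2), and the output A–B is taken across R2, so this is a voltage divider.
Series current: I = V1/(R1 + R2) = 9/(200 + 50) = 9/250 = 0.036 A
V_R2 = I × R2 = V1 × R2/(R1 + R2) = 9 × 50/250 = 1.8 V

Final answer: 1.8 V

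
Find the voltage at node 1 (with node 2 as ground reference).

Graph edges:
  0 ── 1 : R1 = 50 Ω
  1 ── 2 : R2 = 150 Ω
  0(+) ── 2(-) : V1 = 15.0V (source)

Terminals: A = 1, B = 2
Nodal analysis, taking node 2 as the 0 V reference.
Source V1 fixes V_0 = 15 V.
KCL at each unknown node (sum of currents leaving = 0; resistances in Ω):
  Node 1: (V_1 - 15)/50 + (V_1 - 0)/150 = 0
Collecting terms: 0.02667 × V_1 = 0.3  =>  V_1 = 11.25 V
The requested potential is V_1 = 11.25 V.

Final answer: V_1 = 11.25 V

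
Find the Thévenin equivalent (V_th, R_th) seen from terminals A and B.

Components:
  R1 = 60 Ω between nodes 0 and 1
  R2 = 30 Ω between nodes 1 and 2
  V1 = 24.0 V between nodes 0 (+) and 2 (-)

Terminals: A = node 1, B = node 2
Step 1 — V_th is the open-circuit voltage V_A - V_B (nothing connected across the terminals).
Nodal analysis, taking node 2 as the 0 V reference.
Source V1 fixes V_0 = 24 V.
KCL at each unknown node (sum of currents leaving = 0; resistances in Ω):
  Node 1: (V_1 - 24)/60 + (V_1 - 0)/30 = 0
Collecting terms: 0.05 × V_1 = 0.4  =>  V_1 = 8 V
V_th = V_1 - V_2 = 8 - 0 = 8 V
Step 2 — R_th: zero the source — replace V1 by a short circuit (node 2 merges into node 0) — and find the resistance seen between A (node 1) and B (node 0).
Reduce the network between node 1 (A) and node 0 (B) by series/parallel combination:
  Rp1 = R1 ‖ R2 (parallel, both between nodes 0 and 1) = 1/(1/60 + 1/30) = 20 Ω
R_th = 20 Ω

Final answer: V_th = 8 V, R_th = 20 Ω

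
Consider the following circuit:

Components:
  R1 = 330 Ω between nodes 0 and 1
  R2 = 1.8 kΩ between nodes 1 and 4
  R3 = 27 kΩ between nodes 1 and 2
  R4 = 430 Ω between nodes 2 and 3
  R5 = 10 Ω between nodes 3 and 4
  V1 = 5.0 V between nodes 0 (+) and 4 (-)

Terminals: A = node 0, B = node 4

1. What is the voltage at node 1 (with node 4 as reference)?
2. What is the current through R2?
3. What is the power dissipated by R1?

Nodal analysis, taking node 4 as the 0 V reference.
Source V1 fixes V_0 = 5 V.
KCL at each unknown node (sum of currents leaving = 0; resistances in Ω):
  Node 1: (V_1 - 5)/330 + (V_1 - 0)/1800 + (V_1 - V_2)/27000 = 0
  Node 2: (V_2 - V_1)/27000 + (V_2 - V_3)/430 = 0
  Node 3: (V_3 - V_2)/430 + (V_3 - 0)/10 = 0
Collecting terms (coefficients in siemens):
  0.003623·V_1 - 0.00003704·V_2 = 0.01515
  0.002363·V_2 - 0.00003704·V_1 - 0.002326·V_3 = 0
  0.1023·V_3 - 0.002326·V_2 = 0
Solving these 3 simultaneous equations (Gaussian elimination) gives:
  V_1 = 4.183 V, V_2 = 0.06707 V, V_3 = 0.001524 V
Part 1:
  Read off the nodal solution: V_1 = 4.183 V
Part 2:
  I_R2 = (V_1 - V_4)/R2 = (4.183 - 0)/1800 = 0.002324 A
  Magnitude: I_R2 = 0.002324 A
Part 3:
  I_R1 = (V_0 - V_1)/R1 = (5 - 4.183)/330 = 0.002476 A
  P_R1 = I_R1² × R1 = (0.002476)² × 330 = 0.002023 W

Final answers:
1. V_1 = 4.183 V
2. I_R2 = 0.002324 A
3. P_R1 = 0.002023 W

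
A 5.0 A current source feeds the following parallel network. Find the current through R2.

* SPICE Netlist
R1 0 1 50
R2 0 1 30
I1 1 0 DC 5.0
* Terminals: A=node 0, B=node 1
All resistors sit directly between nodes 0 and 1, so they are in parallel and share one voltage V; the full source current 5 A splits among them.
1/R_par = 1/50 + 1/30 = 0.05333 S  =>  R_par = 18.75 Ω
V = I × R_par = 5 × 18.75 = 93.75 V
I_R2 = V/R2 = 93.75/30 = 3.125 A

Final answer: 3.125 A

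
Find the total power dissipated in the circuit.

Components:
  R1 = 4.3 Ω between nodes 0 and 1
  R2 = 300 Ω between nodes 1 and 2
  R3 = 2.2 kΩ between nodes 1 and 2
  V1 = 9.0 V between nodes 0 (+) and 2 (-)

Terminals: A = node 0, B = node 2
Nodal analysis, taking node 2 as the 0 V reference.
Source V1 fixes V_0 = 9 V.
KCL at each unknown node (sum of currents leaving = 0; resistances in Ω):
  Node 1: (V_1 - 9)/4.3 + (V_1 - 0)/300 + (V_1 - 0)/2200 = 0
Collecting terms: 0.2363 × V_1 = 2.093  =>  V_1 = 8.856 V
Power in each resistor, P = (ΔV)²/R:
  P_R1 = (9 - 8.856)²/4.3 = 0.004839 W
  P_R2 = (8.856 - 0)²/300 = 0.2614 W
  P_R3 = (8.856 - 0)²/2200 = 0.03565 W
P_total = P_R1 + P_R2 + P_R3 = 0.3019 W

Final answer: 0.3019 W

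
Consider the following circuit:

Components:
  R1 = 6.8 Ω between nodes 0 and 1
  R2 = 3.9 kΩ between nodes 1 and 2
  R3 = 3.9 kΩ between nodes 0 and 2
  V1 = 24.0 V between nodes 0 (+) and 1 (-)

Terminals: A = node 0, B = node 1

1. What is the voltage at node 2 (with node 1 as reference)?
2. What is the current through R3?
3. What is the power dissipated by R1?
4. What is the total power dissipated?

Nodal analysis, taking node 1 as the 0 V reference.
Source V1 fixes V_0 = 24 V.
KCL at each unknown node (sum of currents leaving = 0; resistances in Ω):
  Node 2: (V_2 - 0)/3900 + (V_2 - 24)/3900 = 0
Collecting terms: 0.0005128 × V_2 = 0.006154  =>  V_2 = 12 V
Part 1:
  Read off the nodal solution: V_2 = 12 V
Part 2:
  I_R3 = (V_0 - V_2)/R3 = (24 - 12)/3900 = 0.003077 A
  Magnitude: I_R3 = 0.003077 A
Part 3:
  I_R1 = (V_0 - V_1)/R1 = (24 - 0)/6.8 = 3.529 A
  P_R1 = I_R1² × R1 = (3.529)² × 6.8 = 84.71 W
Part 4:
  Power in each resistor, P = (ΔV)²/R:
    P_R1 = (24 - 0)²/6.8 = 84.71 W
    P_R2 = (0 - 12)²/3900 = 0.03692 W
    P_R3 = (24 - 12)²/3900 = 0.03692 W
  P_total = P_R1 + P_R2 + P_R3 = 84.78 W

Final answers:
1. V_2 = 12 V
2. I_R3 = 0.003077 A
3. P_R1 = 84.71 W
4. P_total = 84.78 W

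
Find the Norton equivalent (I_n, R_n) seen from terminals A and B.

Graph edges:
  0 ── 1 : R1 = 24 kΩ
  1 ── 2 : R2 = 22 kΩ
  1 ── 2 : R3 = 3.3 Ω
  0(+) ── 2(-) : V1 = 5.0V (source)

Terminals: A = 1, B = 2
Find the Thévenin equivalent first; then I_n = V_th/R_th and R_n = R_th.
Step 1 — V_th is the open-circuit voltage V_A - V_B (nothing connected across the terminals).
Nodal analysis, taking node 2 as the 0 V reference.
Source V1 fixes V_0 = 5 V.
KCL at each unknown node (sum of currents leaving = 0; resistances in Ω):
  Node 1: (V_1 - 5)/24000 + (V_1 - 0)/22000 + (V_1 - 0)/3.3 = 0
Collecting terms: 0.3031 × V_1 = 0.0002083  =>  V_1 = 0.0006873 V
V_th = V_1 - V_2 = 0.0006873 - 0 = 0.0006873 V
Step 2 — R_th: zero the source — replace V1 by a short circuit (node 2 merges into node 0) — and find the resistance seen between A (node 1) and B (node 0).
Reduce the network between node 1 (A) and node 0 (B) by series/parallel combination:
  Rp1 = R1 ‖ R2 ‖ R3 (parallel, all between nodes 0 and 1) = 1/(1/24000 + 1/22000 + 1/3.3) = 3.299 Ω
R_th = 3.299 Ω
I_n = V_th/R_th = 0.0006873/3.299 = 0.0002083 A, and R_n = R_th = 3.299 Ω

Final answer: I_n = 0.0002083 A, R_n = 3.299 Ω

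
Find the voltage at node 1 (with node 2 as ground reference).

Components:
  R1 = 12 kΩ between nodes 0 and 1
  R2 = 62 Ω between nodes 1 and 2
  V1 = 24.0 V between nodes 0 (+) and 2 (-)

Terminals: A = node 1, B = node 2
Nodal analysis, taking node 2 as the 0 V reference.
Source V1 fixes V_0 = 24 V.
KCL at each unknown node (sum of currents leaving = 0; resistances in Ω):
  Node 1: (V_1 - 24)/12000 + (V_1 - 0)/62 = 0
Collecting terms: 0.01621 × V_1 = 0.002  =>  V_1 = 0.1234 V
The requested potential is V_1 = 0.1234 V.

Final answer: V_1 = 0.1234 V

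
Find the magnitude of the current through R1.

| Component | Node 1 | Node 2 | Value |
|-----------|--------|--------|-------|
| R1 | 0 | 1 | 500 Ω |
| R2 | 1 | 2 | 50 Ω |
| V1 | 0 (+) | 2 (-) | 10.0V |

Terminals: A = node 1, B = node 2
Nodal analysis, taking node 2 as the 0 V reference.
Source V1 fixes V_0 = 10 V.
KCL at each unknown node (sum of currents leaving = 0; resistances in Ω):
  Node 1: (V_1 - 10)/500 + (V_1 - 0)/50 = 0
Collecting terms: 0.022 × V_1 = 0.02  =>  V_1 = 0.9091 V
I_R1 = (V_0 - V_1)/R1 = (10 - 0.9091)/500 = 0.01818 A
|I_R1| = 0.01818 A

Final answer: |I_R1| = 0.01818 A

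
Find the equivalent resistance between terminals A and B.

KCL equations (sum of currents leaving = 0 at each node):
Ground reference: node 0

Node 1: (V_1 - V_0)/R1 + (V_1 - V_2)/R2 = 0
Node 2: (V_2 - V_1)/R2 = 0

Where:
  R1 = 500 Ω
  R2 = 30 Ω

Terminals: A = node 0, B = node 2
Reduce the network between node 0 (A) and node 2 (B) by series/parallel combination:
  Rs1 = R1 + R2 (series, joined only at node 1) = 500 + 30 = 530 Ω
R_eq = 530 Ω

Final answer: 530 Ω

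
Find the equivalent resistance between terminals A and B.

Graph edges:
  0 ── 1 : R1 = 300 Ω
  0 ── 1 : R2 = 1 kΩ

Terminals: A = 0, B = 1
Reduce the network between node 0 (A) and node 1 (B) by series/parallel combination:
  Rp1 = R1 ‖ R2 (parallel, both between nodes 0 and 1) = 1/(1/300 + 1/1000) = 230.8 Ω
R_eq = 230.8 Ω

Final answer: 230.8 Ω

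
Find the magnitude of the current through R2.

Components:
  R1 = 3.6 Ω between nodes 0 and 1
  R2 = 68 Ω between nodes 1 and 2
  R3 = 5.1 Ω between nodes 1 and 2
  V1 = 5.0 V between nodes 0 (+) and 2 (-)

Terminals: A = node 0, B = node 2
Nodal analysis, taking node 2 as the 0 V reference.
Source V1 fixes V_0 = 5 V.
KCL at each unknown node (sum of currents leaving = 0; resistances in Ω):
  Node 1: (V_1 - 5)/3.6 + (V_1 - 0)/68 + (V_1 - 0)/5.1 = 0
Collecting terms: 0.4886 × V_1 = 1.389  =>  V_1 = 2.843 V
I_R2 = (V_1 - V_2)/R2 = (2.843 - 0)/68 = 0.04181 A
|I_R2| = 0.04181 A

Final answer: |I_R2| = 0.04181 A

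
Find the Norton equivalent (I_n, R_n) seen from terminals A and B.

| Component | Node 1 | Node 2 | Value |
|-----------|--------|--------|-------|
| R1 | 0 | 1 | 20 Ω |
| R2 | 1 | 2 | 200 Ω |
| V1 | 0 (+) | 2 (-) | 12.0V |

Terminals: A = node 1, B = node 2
Find the Thévenin equivalent first; then I_n = V_th/R_th and R_n = R_th.
Step 1 — V_th is the open-circuit voltage V_A - V_B (nothing connected across the terminals).
Nodal analysis, taking node 2 as the 0 V reference.
Source V1 fixes V_0 = 12 V.
KCL at each unknown node (sum of currents leaving = 0; resistances in Ω):
  Node 1: (V_1 - 12)/20 + (V_1 - 0)/200 = 0
Collecting terms: 0.055 × V_1 = 0.6  =>  V_1 = 10.91 V
V_th = V_1 - V_2 = 10.91 - 0 = 10.91 V
Step 2 — R_th: zero the source — replace V1 by a short circuit (node 2 merges into node 0) — and find the resistance seen between A (node 1) and B (node 0).
Reduce the network between node 1 (A) and node 0 (B) by series/parallel combination:
  Rp1 = R1 ‖ R2 (parallel, both between nodes 0 and 1) = 1/(1/20 + 1/200) = 18.18 Ω
R_th = 18.18 Ω
I_n = V_th/R_th = 10.91/18.18 = 0.6 A, and R_n = R_th = 18.18 Ω

Final answer: I_n = 0.6 A, R_n = 18.18 Ω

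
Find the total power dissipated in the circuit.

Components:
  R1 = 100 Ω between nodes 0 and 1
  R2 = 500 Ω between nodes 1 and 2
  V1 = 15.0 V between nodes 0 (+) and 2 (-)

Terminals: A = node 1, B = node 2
Nodal analysis, taking node 2 as the 0 V reference.
Source V1 fixes V_0 = 15 V.
KCL at each unknown node (sum of currents leaving = 0; resistances in Ω):
  Node 1: (V_1 - 15)/100 + (V_1 - 0)/500 = 0
Collecting terms: 0.012 × V_1 = 0.15  =>  V_1 = 12.5 V
Power in each resistor, P = (ΔV)²/R:
  P_R1 = (15 - 12.5)²/100 = 0.0625 W
  P_R2 = (12.5 - 0)²/500 = 0.3125 W
P_total = P_R1 + P_R2 = 0.375 W

Final answer: 0.375 W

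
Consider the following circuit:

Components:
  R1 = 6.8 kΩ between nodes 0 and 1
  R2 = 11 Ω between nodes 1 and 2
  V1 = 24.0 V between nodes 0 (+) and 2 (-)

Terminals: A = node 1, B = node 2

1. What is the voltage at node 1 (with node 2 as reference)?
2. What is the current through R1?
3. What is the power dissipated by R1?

Nodal analysis, taking node 2 as the 0 V reference.
Source V1 fixes V_0 = 24 V.
KCL at each unknown node (sum of currents leaving = 0; resistances in Ω):
  Node 1: (V_1 - 24)/6800 + (V_1 - 0)/11 = 0
Collecting terms: 0.09106 × V_1 = 0.003529  =>  V_1 = 0.03876 V
Part 1:
  Read off the nodal solution: V_1 = 0.03876 V
Part 2:
  I_R1 = (V_0 - V_1)/R1 = (24 - 0.03876)/6800 = 0.003524 A
  Magnitude: I_R1 = 0.003524 A
Part 3:
  I_R1 = (V_0 - V_1)/R1 = (24 - 0.03876)/6800 = 0.003524 A
  P_R1 = I_R1² × R1 = (0.003524)² × 6800 = 0.08443 W

Final answers:
1. V_1 = 0.03876 V
2. I_R1 = 0.003524 A
3. P_R1 = 0.08443 W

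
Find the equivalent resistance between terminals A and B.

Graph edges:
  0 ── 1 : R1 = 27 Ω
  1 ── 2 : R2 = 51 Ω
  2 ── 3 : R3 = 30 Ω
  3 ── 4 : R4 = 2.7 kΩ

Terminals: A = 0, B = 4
Reduce the network between node 0 (A) and node 4 (B) by series/parallel combination:
  Rs1 = R1 + R2 (series, joined only at node 1) = 27 + 51 = 78 Ω
  Rs2 = R3 + Rs1 (series, joined only at node 2) = 30 + 78 = 108 Ω
  Rs3 = R4 + Rs2 (series, joined only at node 3) = 2700 + 108 = 2808 Ω
R_eq = 2.808 kΩ

Final answer: 2.808 kΩ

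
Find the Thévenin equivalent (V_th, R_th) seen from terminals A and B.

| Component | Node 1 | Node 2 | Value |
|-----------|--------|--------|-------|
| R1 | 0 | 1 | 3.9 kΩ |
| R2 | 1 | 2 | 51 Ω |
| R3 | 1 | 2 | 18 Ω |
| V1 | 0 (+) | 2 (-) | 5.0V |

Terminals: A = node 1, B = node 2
Step 1 — V_th is the open-circuit voltage V_A - V_B (nothing connected across the terminals).
Nodal analysis, taking node 2 as the 0 V reference.
Source V1 fixes V_0 = 5 V.
KCL at each unknown node (sum of currents leaving = 0; resistances in Ω):
  Node 1: (V_1 - 5)/3900 + (V_1 - 0)/51 + (V_1 - 0)/18 = 0
Collecting terms: 0.07542 × V_1 = 0.001282  =>  V_1 = 0.017 V
V_th = V_1 - V_2 = 0.017 - 0 = 0.017 V
Step 2 — R_th: zero the source — replace V1 by a short circuit (node 2 merges into node 0) — and find the resistance seen between A (node 1) and B (node 0).
Reduce the network between node 1 (A) and node 0 (B) by series/parallel combination:
  Rp1 = R1 ‖ R2 ‖ R3 (parallel, all between nodes 0 and 1) = 1/(1/3900 + 1/51 + 1/18) = 13.26 Ω
R_th = 13.26 Ω

Final answer: V_th = 0.017 V, R_th = 13.26 Ω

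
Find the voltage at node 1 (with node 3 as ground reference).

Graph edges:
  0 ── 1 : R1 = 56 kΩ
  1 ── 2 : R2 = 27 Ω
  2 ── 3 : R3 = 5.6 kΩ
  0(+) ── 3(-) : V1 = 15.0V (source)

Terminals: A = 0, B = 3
Nodal analysis, taking node 3 as the 0 V reference.
Source V1 fixes V_0 = 15 V.
KCL at each unknown node (sum of currents leaving = 0; resistances in Ω):
  Node 1: (V_1 - 15)/56000 + (V_1 - V_2)/27 = 0
  Node 2: (V_2 - V_1)/27 + (V_2 - 0)/5600 = 0
Collecting terms (coefficients in siemens):
  0.03705·V_1 - 0.03704·V_2 = 0.0002679
  0.03722·V_2 - 0.03704·V_1 = 0
Determinant D = (0.03705)(0.03722) - (-0.03704)(-0.03704) = 0.000007278
V_1 = [(0.0002679)(0.03722) - (-0.03704)(0)]/D = 1.37 V
V_2 = [(0.03705)(0) - (0.0002679)(-0.03704)]/D = 1.363 V
The requested potential is V_1 = 1.37 V.

Final answer: V_1 = 1.37 V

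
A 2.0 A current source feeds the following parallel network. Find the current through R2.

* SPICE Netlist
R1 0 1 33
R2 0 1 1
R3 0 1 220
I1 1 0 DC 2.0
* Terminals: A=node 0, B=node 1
All resistors sit directly between nodes 0 and 1, so they are in parallel and share one voltage V; the full source current 2 A splits among them.
1/R_par = 1/33 + 1/1 + 1/220 = 1.035 S  =>  R_par = 0.9663 Ω
V = I × R_par = 2 × 0.9663 = 1.933 V
I_R2 = V/R2 = 1.933/1 = 1.933 A

Final answer: 1.933 A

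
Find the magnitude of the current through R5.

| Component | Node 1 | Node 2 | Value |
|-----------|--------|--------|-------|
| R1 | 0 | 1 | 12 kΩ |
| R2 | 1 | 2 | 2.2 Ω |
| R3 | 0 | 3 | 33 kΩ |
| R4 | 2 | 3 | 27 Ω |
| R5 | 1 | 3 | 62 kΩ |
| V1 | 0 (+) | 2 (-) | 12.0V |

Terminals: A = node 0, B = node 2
Nodal analysis, taking node 2 as the 0 V reference.
Source V1 fixes V_0 = 12 V.
KCL at each unknown node (sum of currents leaving = 0; resistances in Ω):
  Node 1: (V_1 - 12)/12000 + (V_1 - 0)/2.2 + (V_1 - V_3)/62000 = 0
  Node 3: (V_3 - 12)/33000 + (V_3 - 0)/27 + (V_3 - V_1)/62000 = 0
Collecting terms (coefficients in siemens):
  0.4546·V_1 - 0.00001613·V_3 = 0.001
  0.03708·V_3 - 0.00001613·V_1 = 0.0003636
Determinant D = (0.4546)(0.03708) - (-0.00001613)(-0.00001613) = 0.01686
V_1 = [(0.001)(0.03708) - (-0.00001613)(0.0003636)]/D = 0.0022 V
V_3 = [(0.4546)(0.0003636) - (0.001)(-0.00001613)]/D = 0.009807 V
I_R5 = (V_1 - V_3)/R5 = (0.0022 - 0.009807)/62000 = -0.0000001227 A
|I_R5| = 0.0000001227 A

Final answer: |I_R5| = 1.227e-07 A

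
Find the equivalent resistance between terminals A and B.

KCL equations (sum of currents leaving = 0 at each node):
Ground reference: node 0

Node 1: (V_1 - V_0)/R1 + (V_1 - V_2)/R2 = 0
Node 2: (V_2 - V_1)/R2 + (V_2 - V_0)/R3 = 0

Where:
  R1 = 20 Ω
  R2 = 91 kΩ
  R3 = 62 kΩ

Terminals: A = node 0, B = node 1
Reduce the network between node 0 (A) and node 1 (B) by series/parallel combination:
  Rs1 = R3 + R2 (series, joined only at node 2) = 62000 + 91000 = 153000 Ω
  Rp1 = R1 ‖ Rs1 (parallel, both between nodes 0 and 1) = 1/(1/20 + 1/153000) = 20 Ω
R_eq = 20 Ω

Final answer: 20 Ω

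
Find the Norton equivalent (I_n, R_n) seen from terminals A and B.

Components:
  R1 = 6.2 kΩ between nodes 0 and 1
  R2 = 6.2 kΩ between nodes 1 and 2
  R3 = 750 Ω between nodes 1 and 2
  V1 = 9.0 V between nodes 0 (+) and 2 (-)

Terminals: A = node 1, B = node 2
Find the Thévenin equivalent first; then I_n = V_th/R_th and R_n = R_th.
Step 1 — V_th is the open-circuit voltage V_A - V_B (nothing connected across the terminals).
Nodal analysis, taking node 2 as the 0 V reference.
Source V1 fixes V_0 = 9 V.
KCL at each unknown node (sum of currents leaving = 0; resistances in Ω):
  Node 1: (V_1 - 9)/6200 + (V_1 - 0)/6200 + (V_1 - 0)/750 = 0
Collecting terms: 0.001656 × V_1 = 0.001452  =>  V_1 = 0.8766 V
V_th = V_1 - V_2 = 0.8766 - 0 = 0.8766 V
Step 2 — R_th: zero the source — replace V1 by a short circuit (node 2 merges into node 0) — and find the resistance seen between A (node 1) and B (node 0).
Reduce the network between node 1 (A) and node 0 (B) by series/parallel combination:
  Rp1 = R1 ‖ R2 ‖ R3 (parallel, all between nodes 0 and 1) = 1/(1/6200 + 1/6200 + 1/750) = 603.9 Ω
R_th = 603.9 Ω
I_n = V_th/R_th = 0.8766/603.9 = 0.001452 A, and R_n = R_th = 603.9 Ω

Final answer: I_n = 0.001452 A, R_n = 603.9 Ω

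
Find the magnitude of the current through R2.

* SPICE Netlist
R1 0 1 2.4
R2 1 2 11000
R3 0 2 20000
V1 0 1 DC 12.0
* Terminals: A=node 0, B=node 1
Nodal analysis, taking node 1 as the 0 V reference.
Source V1 fixes V_0 = 12 V.
KCL at each unknown node (sum of currents leaving = 0; resistances in Ω):
  Node 2: (V_2 - 0)/11000 + (V_2 - 12)/20000 = 0
Collecting terms: 0.0001409 × V_2 = 0.0006  =>  V_2 = 4.258 V
I_R2 = (V_1 - V_2)/R2 = (0 - 4.258)/11000 = -0.0003871 A
|I_R2| = 0.0003871 A

Final answer: |I_R2| = 0.0003871 A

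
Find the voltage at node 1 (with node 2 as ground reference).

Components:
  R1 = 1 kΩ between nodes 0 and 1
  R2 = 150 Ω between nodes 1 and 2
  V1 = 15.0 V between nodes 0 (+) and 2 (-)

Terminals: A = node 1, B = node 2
Nodal analysis, taking node 2 as the 0 V reference.
Source V1 fixes V_0 = 15 V.
KCL at each unknown node (sum of currents leaving = 0; resistances in Ω):
  Node 1: (V_1 - 15)/1000 + (V_1 - 0)/150 = 0
Collecting terms: 0.007667 × V_1 = 0.015  =>  V_1 = 1.957 V
The requested potential is V_1 = 1.957 V.

Final answer: V_1 = 1.957 V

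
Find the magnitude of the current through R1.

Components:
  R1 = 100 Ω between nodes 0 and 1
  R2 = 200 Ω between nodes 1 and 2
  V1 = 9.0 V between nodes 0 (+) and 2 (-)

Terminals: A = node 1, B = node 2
Nodal analysis, taking node 2 as the 0 V reference.
Source V1 fixes V_0 = 9 V.
KCL at each unknown node (sum of currents leaving = 0; resistances in Ω):
  Node 1: (V_1 - 9)/100 + (V_1 - 0)/200 = 0
Collecting terms: 0.015 × V_1 = 0.09  =>  V_1 = 6 V
I_R1 = (V_0 - V_1)/R1 = (9 - 6)/100 = 0.03 A
|I_R1| = 0.03 A

Final answer: |I_R1| = 0.03 A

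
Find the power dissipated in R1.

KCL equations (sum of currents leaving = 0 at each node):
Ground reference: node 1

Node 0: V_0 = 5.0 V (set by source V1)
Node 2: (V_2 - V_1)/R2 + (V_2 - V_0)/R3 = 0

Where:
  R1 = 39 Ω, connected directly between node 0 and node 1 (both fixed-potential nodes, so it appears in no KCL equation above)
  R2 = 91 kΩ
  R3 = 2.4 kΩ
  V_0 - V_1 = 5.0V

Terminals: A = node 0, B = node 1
Nodal analysis, taking node 1 as the 0 V reference.
Source V1 fixes V_0 = 5 V.
KCL at each unknown node (sum of currents leaving = 0; resistances in Ω):
  Node 2: (V_2 - 0)/91000 + (V_2 - 5)/2400 = 0
Collecting terms: 0.0004277 × V_2 = 0.002083  =>  V_2 = 4.872 V
I_R1 = (V_0 - V_1)/R1 = (5 - 0)/39 = 0.1282 A
P_R1 = I_R1² × R1 = (0.1282)² × 39 = 0.641 W

Final answer: 0.641 W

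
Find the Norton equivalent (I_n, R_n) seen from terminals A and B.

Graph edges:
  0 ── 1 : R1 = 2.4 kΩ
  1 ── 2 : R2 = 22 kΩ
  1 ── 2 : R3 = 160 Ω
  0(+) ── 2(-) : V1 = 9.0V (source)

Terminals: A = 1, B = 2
Find the Thévenin equivalent first; then I_n = V_th/R_th and R_n = R_th.
Step 1 — V_th is the open-circuit voltage V_A - V_B (nothing connected across the terminals).
Nodal analysis, taking node 2 as the 0 V reference.
Source V1 fixes V_0 = 9 V.
KCL at each unknown node (sum of currents leaving = 0; resistances in Ω):
  Node 1: (V_1 - 9)/2400 + (V_1 - 0)/22000 + (V_1 - 0)/160 = 0
Collecting terms: 0.006712 × V_1 = 0.00375  =>  V_1 = 0.5587 V
V_th = V_1 - V_2 = 0.5587 - 0 = 0.5587 V
Step 2 — R_th: zero the source — replace V1 by a short circuit (node 2 merges into node 0) — and find the resistance seen between A (node 1) and B (node 0).
Reduce the network between node 1 (A) and node 0 (B) by series/parallel combination:
  Rp1 = R1 ‖ R2 ‖ R3 (parallel, all between nodes 0 and 1) = 1/(1/2400 + 1/22000 + 1/160) = 149 Ω
R_th = 149 Ω
I_n = V_th/R_th = 0.5587/149 = 0.00375 A, and R_n = R_th = 149 Ω

Final answer: I_n = 0.00375 A, R_n = 149 Ω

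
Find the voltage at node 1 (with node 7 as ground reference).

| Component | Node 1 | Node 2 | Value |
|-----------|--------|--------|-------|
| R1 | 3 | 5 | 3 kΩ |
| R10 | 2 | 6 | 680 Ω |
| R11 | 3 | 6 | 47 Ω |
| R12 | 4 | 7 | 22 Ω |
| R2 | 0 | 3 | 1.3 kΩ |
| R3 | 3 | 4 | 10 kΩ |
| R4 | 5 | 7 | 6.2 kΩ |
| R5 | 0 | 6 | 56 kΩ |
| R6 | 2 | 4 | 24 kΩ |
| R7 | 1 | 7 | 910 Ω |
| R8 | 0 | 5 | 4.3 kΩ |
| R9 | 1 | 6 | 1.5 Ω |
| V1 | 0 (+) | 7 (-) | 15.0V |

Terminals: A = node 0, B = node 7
Nodal analysis, taking node 7 as the 0 V reference.
Source V1 fixes V_0 = 15 V.
KCL at each unknown node (sum of currents leaving = 0; resistances in Ω):
  Node 1: (V_1 - 0)/910 + (V_1 - V_6)/1.5 = 0
  Node 2: (V_2 - V_4)/24000 + (V_2 - V_6)/680 = 0
  Node 3: (V_3 - V_5)/3000 + (V_3 - 15)/1300 + (V_3 - V_4)/10000 + (V_3 - V_6)/47 = 0
  Node 4: (V_4 - V_3)/10000 + (V_4 - V_2)/24000 + (V_4 - 0)/22 = 0
  Node 5: (V_5 - V_3)/3000 + (V_5 - 0)/6200 + (V_5 - 15)/4300 = 0
  Node 6: (V_6 - 15)/56000 + (V_6 - V_1)/1.5 + (V_6 - V_2)/680 + (V_6 - V_3)/47 = 0
Collecting terms (coefficients in siemens):
  0.6678·V_1 - 0.6667·V_6 = 0
  0.001512·V_2 - 0.00004167·V_4 - 0.001471·V_6 = 0
  0.02248·V_3 - 0.0001·V_4 - 0.0003333·V_5 - 0.02128·V_6 = 0.01154
  0.0456·V_4 - 0.00004167·V_2 - 0.0001·V_3 = 0
  0.0007272·V_5 - 0.0003333·V_3 = 0.003488
  0.6894·V_6 - 0.6667·V_1 - 0.001471·V_2 - 0.02128·V_3 = 0.0002679
Solving these 6 simultaneous equations (Gaussian elimination) gives:
  V_1 = 5.923 V, V_2 = 5.77 V, V_3 = 6.242 V, V_4 = 0.01896 V
  V_5 = 7.659 V, V_6 = 5.933 V
The requested potential is V_1 = 5.923 V.

Final answer: V_1 = 5.923 V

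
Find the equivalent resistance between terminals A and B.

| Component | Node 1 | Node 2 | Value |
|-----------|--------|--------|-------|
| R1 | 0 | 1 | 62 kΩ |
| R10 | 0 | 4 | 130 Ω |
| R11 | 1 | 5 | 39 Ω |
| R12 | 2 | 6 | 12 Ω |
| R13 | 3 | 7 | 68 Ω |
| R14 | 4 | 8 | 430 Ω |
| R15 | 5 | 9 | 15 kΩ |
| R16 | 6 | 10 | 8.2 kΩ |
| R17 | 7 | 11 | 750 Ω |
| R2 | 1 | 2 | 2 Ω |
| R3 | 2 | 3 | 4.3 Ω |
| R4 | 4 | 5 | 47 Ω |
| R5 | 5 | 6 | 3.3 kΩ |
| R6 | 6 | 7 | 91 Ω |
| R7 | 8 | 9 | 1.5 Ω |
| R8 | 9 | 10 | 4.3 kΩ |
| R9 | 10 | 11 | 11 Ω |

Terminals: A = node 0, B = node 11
The network is not a plain series/parallel combination. Inject a 1 A test current into terminal A (node 0) and return it from terminal B (node 11); then R_eq = V_A / (1 A).
Nodal analysis, taking node 11 as the 0 V reference.
Current source I_test pushes 1 A into node 0 and draws it out of node 11.
KCL at each unknown node (sum of currents leaving = 0; resistances in Ω):
  Node 0: (V_0 - V_1)/62000 + (V_0 - V_4)/130 - 1 = 0
  Node 1: (V_1 - V_0)/62000 + (V_1 - V_2)/2 + (V_1 - V_5)/39 = 0
  Node 2: (V_2 - V_1)/2 + (V_2 - V_3)/4.3 + (V_2 - V_6)/12 = 0
  Node 3: (V_3 - V_2)/4.3 + (V_3 - V_7)/68 = 0
  Node 4: (V_4 - V_0)/130 + (V_4 - V_5)/47 + (V_4 - V_8)/430 = 0
  Node 5: (V_5 - V_1)/39 + (V_5 - V_4)/47 + (V_5 - V_6)/3300 + (V_5 - V_9)/15000 = 0
  Node 6: (V_6 - V_2)/12 + (V_6 - V_5)/3300 + (V_6 - V_7)/91 + (V_6 - V_10)/8200 = 0
  Node 7: (V_7 - V_3)/68 + (V_7 - V_6)/91 + (V_7 - 0)/750 = 0
  Node 8: (V_8 - V_4)/430 + (V_8 - V_9)/1.5 = 0
  Node 9: (V_9 - V_5)/15000 + (V_9 - V_8)/1.5 + (V_9 - V_10)/4300 = 0
  Node 10: (V_10 - V_6)/8200 + (V_10 - V_9)/4300 + (V_10 - 0)/11 = 0
Collecting terms (coefficients in siemens):
  0.007708·V_0 - 0.00001613·V_1 - 0.007692·V_4 = 1
  0.5257·V_1 - 0.00001613·V_0 - 0.5·V_2 - 0.02564·V_5 = 0
  0.8159·V_2 - 0.5·V_1 - 0.2326·V_3 - 0.08333·V_6 = 0
  0.2473·V_3 - 0.2326·V_2 - 0.01471·V_7 = 0
  0.03129·V_4 - 0.007692·V_0 - 0.02128·V_5 - 0.002326·V_8 = 0
  0.04729·V_5 - 0.02564·V_1 - 0.02128·V_4 - 0.000303·V_6 - 0.00006667·V_9 = 0
  0.09475·V_6 - 0.08333·V_2 - 0.000303·V_5 - 0.01099·V_7 - 0.000122·V_10 = 0
  0.02703·V_7 - 0.01471·V_3 - 0.01099·V_6 = 0
  0.669·V_8 - 0.002326·V_4 - 0.6667·V_9 = 0
  0.667·V_9 - 0.00006667·V_5 - 0.6667·V_8 - 0.0002326·V_10 = 0
  0.09126·V_10 - 0.000122·V_6 - 0.0002326·V_9 = 0
Solving these 11 simultaneous equations (Gaussian elimination) gives:
  V_0 = 822.1 V, V_1 = 619.7 V, V_2 = 618 V, V_3 = 616.1 V
  V_4 = 692.5 V, V_5 = 652.4 V, V_6 = 613.5 V, V_7 = 584.6 V
  V_8 = 630.4 V, V_9 = 630.2 V, V_10 = 2.426 V
R_eq = V_0 / 1 A = 822.1 Ω

Final answer: 822.1 Ω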